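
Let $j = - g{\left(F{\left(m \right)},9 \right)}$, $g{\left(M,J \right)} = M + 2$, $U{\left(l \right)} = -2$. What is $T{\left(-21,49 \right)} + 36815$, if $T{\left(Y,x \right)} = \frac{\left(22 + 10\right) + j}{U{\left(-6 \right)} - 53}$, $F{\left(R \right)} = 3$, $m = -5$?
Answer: $\frac{2024798}{55} \approx 36815.0$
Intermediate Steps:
$g{\left(M,J \right)} = 2 + M$
$j = -5$ ($j = - (2 + 3) = \left(-1\right) 5 = -5$)
$T{\left(Y,x \right)} = - \frac{27}{55}$ ($T{\left(Y,x \right)} = \frac{\left(22 + 10\right) - 5}{-2 - 53} = \frac{32 - 5}{-55} = 27 \left(- \frac{1}{55}\right) = - \frac{27}{55}$)
$T{\left(-21,49 \right)} + 36815 = - \frac{27}{55} + 36815 = \frac{2024798}{55}$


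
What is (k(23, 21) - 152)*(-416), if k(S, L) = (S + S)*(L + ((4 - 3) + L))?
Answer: -759616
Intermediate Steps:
k(S, L) = 2*S*(1 + 2*L) (k(S, L) = (2*S)*(L + (1 + L)) = (2*S)*(1 + 2*L) = 2*S*(1 + 2*L))
(k(23, 21) - 152)*(-416) = (2*23*(1 + 2*21) - 152)*(-416) = (2*23*(1 + 42) - 152)*(-416) = (2*23*43 - 152)*(-416) = (1978 - 152)*(-416) = 1826*(-416) = -759616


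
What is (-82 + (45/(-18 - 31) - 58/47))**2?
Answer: 37559602809/5303809 ≈ 7081.6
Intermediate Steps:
(-82 + (45/(-18 - 31) - 58/47))**2 = (-82 + (45/(-49) - 58*1/47))**2 = (-82 + (45*(-1/49) - 58/47))**2 = (-82 + (-45/49 - 58/47))**2 = (-82 - 4957/2303)**2 = (-193803/2303)**2 = 37559602809/5303809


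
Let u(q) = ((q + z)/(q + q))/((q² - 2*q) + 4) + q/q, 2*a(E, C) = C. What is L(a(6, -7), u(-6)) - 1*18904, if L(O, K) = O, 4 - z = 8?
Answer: -37815/2 ≈ -18908.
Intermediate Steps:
z = -4 (z = 4 - 1*8 = 4 - 8 = -4)
a(E, C) = C/2
u(q) = 1 + (-4 + q)/(2*q*(4 + q² - 2*q)) (u(q) = ((q - 4)/(q + q))/((q² - 2*q) + 4) + q/q = ((-4 + q)/((2*q)))/(4 + q² - 2*q) + 1 = ((-4 + q)*(1/(2*q)))/(4 + q² - 2*q) + 1 = ((-4 + q)/(2*q))/(4 + q² - 2*q) + 1 = (-4 + q)/(2*q*(4 + q² - 2*q)) + 1 = 1 + (-4 + q)/(2*q*(4 + q² - 2*q)))
L(a(6, -7), u(-6)) - 1*18904 = (½)*(-7) - 1*18904 = -7/2 - 18904 = -37815/2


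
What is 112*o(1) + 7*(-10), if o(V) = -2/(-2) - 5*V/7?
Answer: -38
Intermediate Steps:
o(V) = 1 - 5*V/7 (o(V) = -2*(-½) - 5*V*(⅐) = 1 - 5*V/7)
112*o(1) + 7*(-10) = 112*(1 - 5/7*1) + 7*(-10) = 112*(1 - 5/7) - 70 = 112*(2/7) - 70 = 32 - 70 = -38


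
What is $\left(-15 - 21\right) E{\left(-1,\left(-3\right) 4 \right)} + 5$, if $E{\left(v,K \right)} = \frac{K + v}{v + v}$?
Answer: $-229$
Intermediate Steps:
$E{\left(v,K \right)} = \frac{K + v}{2 v}$
$\left(-15 - 21\right) E{\left(-1,\left(-3\right) 4 \right)} + 5 = \left(-15 - 21\right) \frac{\left(-3\right) 4 - 1}{2 \left(-1\right)} + 5 = - 36 \cdot \frac{1}{2} \left(-1\right) \left(-12 - 1\right) + 5 = - 36 \cdot \frac{1}{2} \left(-1\right) \left(-13\right) + 5 = \left(-36\right) \frac{13}{2} + 5 = -234 + 5 = -229$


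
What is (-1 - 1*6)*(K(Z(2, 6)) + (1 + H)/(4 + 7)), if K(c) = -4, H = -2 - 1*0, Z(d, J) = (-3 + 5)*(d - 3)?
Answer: 315/11 ≈ 28.636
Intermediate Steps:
Z(d, J) = -6 + 2*d (Z(d, J) = 2*(-3 + d) = -6 + 2*d)
H = -2 (H = -2 + 0 = -2)
(-1 - 1*6)*(K(Z(2, 6)) + (1 + H)/(4 + 7)) = (-1 - 1*6)*(-4 + (1 - 2)/(4 + 7)) = (-1 - 6)*(-4 - 1/11) = -7*(-4 - 1*1/11) = -7*(-4 - 1/11) = -7*(-45/11) = 315/11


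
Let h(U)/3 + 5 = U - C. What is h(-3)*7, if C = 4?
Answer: -252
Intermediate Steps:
h(U) = -27 + 3*U (h(U) = -15 + 3*(U - 1*4) = -15 + 3*(U - 4) = -15 + 3*(-4 + U) = -15 + (-12 + 3*U) = -27 + 3*U)
h(-3)*7 = (-27 + 3*(-3))*7 = (-27 - 9)*7 = -36*7 = -252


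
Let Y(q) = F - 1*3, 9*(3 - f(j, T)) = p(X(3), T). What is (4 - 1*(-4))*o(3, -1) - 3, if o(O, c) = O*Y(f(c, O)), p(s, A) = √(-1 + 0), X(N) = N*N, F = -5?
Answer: -195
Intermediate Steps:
X(N) = N²
p(s, A) = I (p(s, A) = √(-1) = I)
f(j, T) = 3 - I/9
Y(q) = -8 (Y(q) = -5 - 1*3 = -5 - 3 = -8)
o(O, c) = -8*O (o(O, c) = O*(-8) = -8*O)
(4 - 1*(-4))*o(3, -1) - 3 = (4 - 1*(-4))*(-8*3) - 3 = (4 + 4)*(-24) - 3 = 8*(-24) - 3 = -192 - 3 = -195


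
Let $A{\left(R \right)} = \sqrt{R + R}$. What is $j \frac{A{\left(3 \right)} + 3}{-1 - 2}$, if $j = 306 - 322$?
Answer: $16 + \frac{16 \sqrt{6}}{3} \approx 29.064$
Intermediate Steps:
$A{\left(R \right)} = \sqrt{2} \sqrt{R}$ ($A{\left(R \right)} = \sqrt{2 R} = \sqrt{2} \sqrt{R}$)
$j = -16$ ($j = 306 - 322 = -16$)
$j \frac{A{\left(3 \right)} + 3}{-1 - 2} = - 16 \frac{\sqrt{2} \sqrt{3} + 3}{-1 - 2} = - 16 \frac{\sqrt{6} + 3}{-3} = - 16 \left(3 + \sqrt{6}\right) \left(- \frac{1}{3}\right) = - 16 \left(-1 - \frac{\sqrt{6}}{3}\right) = 16 + \frac{16 \sqrt{6}}{3}$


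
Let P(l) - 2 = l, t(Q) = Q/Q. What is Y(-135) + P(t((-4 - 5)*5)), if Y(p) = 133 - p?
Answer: 271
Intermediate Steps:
t(Q) = 1
P(l) = 2 + l
Y(-135) + P(t((-4 - 5)*5)) = (133 - 1*(-135)) + (2 + 1) = (133 + 135) + 3 = 268 + 3 = 271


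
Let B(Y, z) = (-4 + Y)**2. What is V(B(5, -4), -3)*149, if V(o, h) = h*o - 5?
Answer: -1192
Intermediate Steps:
V(o, h) = -5 + h*o
V(B(5, -4), -3)*149 = (-5 - 3*(-4 + 5)**2)*149 = (-5 - 3*1**2)*149 = (-5 - 3*1)*149 = (-5 - 3)*149 = -8*149 = -1192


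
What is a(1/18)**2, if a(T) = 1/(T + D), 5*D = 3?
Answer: 8100/3481 ≈ 2.3269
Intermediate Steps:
D = 3/5 (D = (1/5)*3 = 3/5 ≈ 0.60000)
a(T) = 1/(3/5 + T) (a(T) = 1/(T + 3/5) = 1/(3/5 + T))
a(1/18)**2 = (5/(3 + 5/18))**2 = (5/(59/18))**2 = (5*(18/59))**2 = (90/59)**2 = 8100/3481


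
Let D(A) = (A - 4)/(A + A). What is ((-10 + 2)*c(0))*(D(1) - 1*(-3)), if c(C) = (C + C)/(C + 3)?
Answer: 0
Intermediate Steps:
D(A) = (-4 + A)/(2*A) (D(A) = (-4 + A)/((2*A)) = (-4 + A)*(1/(2*A)) = (-4 + A)/(2*A))
c(C) = 2*C/(3 + C) (c(C) = (2*C)/(3 + C) = 2*C/(3 + C))
((-10 + 2)*c(0))*(D(1) - 1*(-3)) = ((-10 + 2)*(2*0/(3 + 0)))*((½)*(-4 + 1)/1 - 1*(-3)) = (-16*0/3)*((½)*1*(-3) + 3) = (-16*0/3)*(-3/2 + 3) = -8*0*(3/2) = 0*(3/2) = 0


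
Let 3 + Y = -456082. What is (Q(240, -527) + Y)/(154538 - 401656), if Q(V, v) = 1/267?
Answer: 60887347/32990253 ≈ 1.8456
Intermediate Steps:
Y = -456085 (Y = -3 - 456082 = -456085)
Q(V, v) = 1/267
(Q(240, -527) + Y)/(154538 - 401656) = (1/267 - 456085)/(154538 - 401656) = -121774694/267/(-247118) = -121774694/267*(-1/247118) = 60887347/32990253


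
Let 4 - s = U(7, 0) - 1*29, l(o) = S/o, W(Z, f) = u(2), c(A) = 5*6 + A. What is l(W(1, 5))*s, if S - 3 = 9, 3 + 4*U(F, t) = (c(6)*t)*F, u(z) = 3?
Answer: 135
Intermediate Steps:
c(A) = 30 + A
U(F, t) = -¾ + 9*F*t (U(F, t) = -¾ + (((30 + 6)*t)*F)/4 = -¾ + ((36*t)*F)/4 = -¾ + (36*F*t)/4 = -¾ + 9*F*t)
W(Z, f) = 3
S = 12 (S = 3 + 9 = 12)
l(o) = 12/o
s = 135/4 (s = 4 - ((-¾ + 9*7*0) - 1*29) = 4 - ((-¾ + 0) - 29) = 4 - (-¾ - 29) = 4 - 1*(-119/4) = 4 + 119/4 = 135/4 ≈ 33.750)
l(W(1, 5))*s = (12/3)*(135/4) = (12*(⅓))*(135/4) = 4*(135/4) = 135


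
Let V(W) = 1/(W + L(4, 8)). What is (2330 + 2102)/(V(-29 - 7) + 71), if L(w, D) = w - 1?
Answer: 73128/1171 ≈ 62.449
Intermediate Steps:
L(w, D) = -1 + w
V(W) = 1/(3 + W) (V(W) = 1/(W + (-1 + 4)) = 1/(W + 3) = 1/(3 + W))
(2330 + 2102)/(V(-29 - 7) + 71) = (2330 + 2102)/(1/(3 + (-29 - 7)) + 71) = 4432/(1/(3 - 36) + 71) = 4432/(1/(-33) + 71) = 4432/(-1/33 + 71) = 4432/(2342/33) = 4432*(33/2342) = 73128/1171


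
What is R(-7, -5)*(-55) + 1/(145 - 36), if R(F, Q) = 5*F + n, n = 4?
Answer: 185846/109 ≈ 1705.0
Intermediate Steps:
R(F, Q) = 4 + 5*F (R(F, Q) = 5*F + 4 = 4 + 5*F)
R(-7, -5)*(-55) + 1/(145 - 36) = (4 + 5*(-7))*(-55) + 1/(145 - 36) = (4 - 35)*(-55) + 1/109 = -31*(-55) + 1/109 = 1705 + 1/109 = 185846/109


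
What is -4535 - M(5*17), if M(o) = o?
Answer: -4620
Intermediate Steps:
-4535 - M(5*17) = -4535 - 5*17 = -4535 - 1*85 = -4535 - 85 = -4620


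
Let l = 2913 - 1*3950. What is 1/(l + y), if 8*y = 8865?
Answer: 8/569 ≈ 0.014060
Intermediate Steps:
y = 8865/8 (y = (⅛)*8865 = 8865/8 ≈ 1108.1)
l = -1037 (l = 2913 - 3950 = -1037)
1/(l + y) = 1/(-1037 + 8865/8) = 1/(569/8) = 8/569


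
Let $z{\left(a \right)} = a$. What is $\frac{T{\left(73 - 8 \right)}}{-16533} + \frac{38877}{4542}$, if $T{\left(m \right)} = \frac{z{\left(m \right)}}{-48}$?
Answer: $\frac{5142076733}{600743088} \approx 8.5595$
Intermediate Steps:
$T{\left(m \right)} = - \frac{m}{48}$ ($T{\left(m \right)} = \frac{m}{-48} = m \left(- \frac{1}{48}\right) = - \frac{m}{48}$)
$\frac{T{\left(73 - 8 \right)}}{-16533} + \frac{38877}{4542} = \frac{\left(- \frac{1}{48}\right) \left(73 - 8\right)}{-16533} + \frac{38877}{4542} = - \frac{73 - 8}{48} \left(- \frac{1}{16533}\right) + 38877 \cdot \frac{1}{4542} = \left(- \frac{1}{48}\right) 65 \left(- \frac{1}{16533}\right) + \frac{12959}{1514} = \left(- \frac{65}{48}\right) \left(- \frac{1}{16533}\right) + \frac{12959}{1514} = \frac{65}{793584} + \frac{12959}{1514} = \frac{5142076733}{600743088}$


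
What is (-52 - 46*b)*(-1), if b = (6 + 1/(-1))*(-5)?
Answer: -1098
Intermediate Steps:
b = -25 (b = (6 - 1)*(-5) = 5*(-5) = -25)
(-52 - 46*b)*(-1) = (-52 - 46*(-25))*(-1) = (-52 + 1150)*(-1) = 1098*(-1) = -1098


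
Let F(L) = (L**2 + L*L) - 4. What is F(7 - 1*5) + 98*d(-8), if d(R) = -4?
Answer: -388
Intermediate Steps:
F(L) = -4 + 2*L**2 (F(L) = (L**2 + L**2) - 4 = 2*L**2 - 4 = -4 + 2*L**2)
F(7 - 1*5) + 98*d(-8) = (-4 + 2*(7 - 1*5)**2) + 98*(-4) = (-4 + 2*(7 - 5)**2) - 392 = (-4 + 2*2**2) - 392 = (-4 + 2*4) - 392 = (-4 + 8) - 392 = 4 - 392 = -388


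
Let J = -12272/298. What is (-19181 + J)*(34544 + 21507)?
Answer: -160535949355/149 ≈ -1.0774e+9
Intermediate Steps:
J = -6136/149 (J = -12272*1/298 = -6136/149 ≈ -41.181)
(-19181 + J)*(34544 + 21507) = (-19181 - 6136/149)*(34544 + 21507) = -2864105/149*56051 = -160535949355/149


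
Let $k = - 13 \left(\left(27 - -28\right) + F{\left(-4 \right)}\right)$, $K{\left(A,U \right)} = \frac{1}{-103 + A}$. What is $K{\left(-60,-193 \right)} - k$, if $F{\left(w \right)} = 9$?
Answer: $\frac{135615}{163} \approx 831.99$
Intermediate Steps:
$k = -832$ ($k = - 13 \left(\left(27 - -28\right) + 9\right) = - 13 \left(\left(27 + 28\right) + 9\right) = - 13 \left(55 + 9\right) = \left(-13\right) 64 = -832$)
$K{\left(-60,-193 \right)} - k = \frac{1}{-103 - 60} - -832 = \frac{1}{-163} + 832 = - \frac{1}{163} + 832 = \frac{135615}{163}$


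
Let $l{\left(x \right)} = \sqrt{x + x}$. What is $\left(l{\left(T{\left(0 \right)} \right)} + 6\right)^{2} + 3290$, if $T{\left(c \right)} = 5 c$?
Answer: $3326$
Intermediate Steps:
$l{\left(x \right)} = \sqrt{2} \sqrt{x}$ ($l{\left(x \right)} = \sqrt{2 x} = \sqrt{2} \sqrt{x}$)
$\left(l{\left(T{\left(0 \right)} \right)} + 6\right)^{2} + 3290 = \left(\sqrt{2} \sqrt{5 \cdot 0} + 6\right)^{2} + 3290 = \left(\sqrt{2} \sqrt{0} + 6\right)^{2} + 3290 = \left(\sqrt{2} \cdot 0 + 6\right)^{2} + 3290 = \left(0 + 6\right)^{2} + 3290 = 6^{2} + 3290 = 36 + 3290 = 3326$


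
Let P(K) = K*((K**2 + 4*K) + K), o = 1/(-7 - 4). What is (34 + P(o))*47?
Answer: 2129476/1331 ≈ 1599.9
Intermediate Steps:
o = -1/11 (o = 1/(-11) = -1/11 ≈ -0.090909)
P(K) = K*(K**2 + 5*K)
(34 + P(o))*47 = (34 + (-1/11)**2*(5 - 1/11))*47 = (34 + (1/121)*(54/11))*47 = (34 + 54/1331)*47 = (45308/1331)*47 = 2129476/1331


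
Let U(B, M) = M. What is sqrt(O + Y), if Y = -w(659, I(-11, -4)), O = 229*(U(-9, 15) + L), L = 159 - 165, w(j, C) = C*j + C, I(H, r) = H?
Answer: sqrt(9321) ≈ 96.545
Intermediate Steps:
w(j, C) = C + C*j
L = -6
O = 2061 (O = 229*(15 - 6) = 229*9 = 2061)
Y = 7260 (Y = -(-11)*(1 + 659) = -(-11)*660 = -1*(-7260) = 7260)
sqrt(O + Y) = sqrt(2061 + 7260) = sqrt(9321)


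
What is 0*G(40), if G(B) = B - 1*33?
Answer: 0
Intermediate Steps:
G(B) = -33 + B (G(B) = B - 33 = -33 + B)
0*G(40) = 0*(-33 + 40) = 0*7 = 0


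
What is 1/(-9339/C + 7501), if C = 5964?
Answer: 1988/14908875 ≈ 0.00013334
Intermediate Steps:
1/(-9339/C + 7501) = 1/(-9339/5964 + 7501) = 1/(-9339*1/5964 + 7501) = 1/(-3113/1988 + 7501) = 1/(14908875/1988) = 1988/14908875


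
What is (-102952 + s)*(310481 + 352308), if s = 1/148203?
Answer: -10112698859266195/148203 ≈ -6.8235e+10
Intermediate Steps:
s = 1/148203 ≈ 6.7475e-6
(-102952 + s)*(310481 + 352308) = (-102952 + 1/148203)*(310481 + 352308) = -15257795255/148203*662789 = -10112698859266195/148203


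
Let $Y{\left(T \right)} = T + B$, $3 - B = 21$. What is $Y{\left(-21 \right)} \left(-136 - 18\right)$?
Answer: $6006$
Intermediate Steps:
$B = -18$ ($B = 3 - 21 = -18$)
$Y{\left(T \right)} = -18 + T$ ($Y{\left(T \right)} = T - 18 = -18 + T$)
$Y{\left(-21 \right)} \left(-136 - 18\right) = \left(-18 - 21\right) \left(-136 - 18\right) = \left(-39\right) \left(-154\right) = 6006$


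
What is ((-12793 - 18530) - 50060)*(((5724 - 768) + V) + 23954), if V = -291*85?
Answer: -339774025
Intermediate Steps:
V = -24735
((-12793 - 18530) - 50060)*(((5724 - 768) + V) + 23954) = ((-12793 - 18530) - 50060)*(((5724 - 768) - 24735) + 23954) = (-31323 - 50060)*((4956 - 24735) + 23954) = -81383*(-19779 + 23954) = -81383*4175 = -339774025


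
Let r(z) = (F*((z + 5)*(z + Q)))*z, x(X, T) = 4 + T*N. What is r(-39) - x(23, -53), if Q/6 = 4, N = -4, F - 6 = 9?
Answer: -298566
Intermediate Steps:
F = 15 (F = 6 + 9 = 15)
Q = 24 (Q = 6*4 = 24)
x(X, T) = 4 - 4*T (x(X, T) = 4 + T*(-4) = 4 - 4*T)
r(z) = 15*z*(5 + z)*(24 + z) (r(z) = (15*((z + 5)*(z + 24)))*z = (15*((5 + z)*(24 + z)))*z = (15*(5 + z)*(24 + z))*z = 15*z*(5 + z)*(24 + z))
r(-39) - x(23, -53) = 15*(-39)*(120 + (-39)² + 29*(-39)) - (4 - 4*(-53)) = 15*(-39)*(120 + 1521 - 1131) - (4 + 212) = 15*(-39)*510 - 1*216 = -298350 - 216 = -298566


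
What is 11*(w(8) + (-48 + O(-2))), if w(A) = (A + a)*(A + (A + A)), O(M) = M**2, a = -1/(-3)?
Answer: 1716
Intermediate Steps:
a = 1/3 (a = -1*(-1/3) = 1/3 ≈ 0.33333)
w(A) = 3*A*(1/3 + A) (w(A) = (A + 1/3)*(A + (A + A)) = (1/3 + A)*(A + 2*A) = (1/3 + A)*(3*A) = 3*A*(1/3 + A))
11*(w(8) + (-48 + O(-2))) = 11*(8*(1 + 3*8) + (-48 + (-2)**2)) = 11*(8*(1 + 24) + (-48 + 4)) = 11*(8*25 - 44) = 11*(200 - 44) = 11*156 = 1716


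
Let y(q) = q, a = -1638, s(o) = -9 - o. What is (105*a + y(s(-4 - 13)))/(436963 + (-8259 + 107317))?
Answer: -171982/536021 ≈ -0.32085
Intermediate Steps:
(105*a + y(s(-4 - 13)))/(436963 + (-8259 + 107317)) = (105*(-1638) + (-9 - (-4 - 13)))/(436963 + (-8259 + 107317)) = (-171990 + (-9 - 1*(-17)))/(436963 + 99058) = (-171990 + (-9 + 17))/536021 = (-171990 + 8)*(1/536021) = -171982*1/536021 = -171982/536021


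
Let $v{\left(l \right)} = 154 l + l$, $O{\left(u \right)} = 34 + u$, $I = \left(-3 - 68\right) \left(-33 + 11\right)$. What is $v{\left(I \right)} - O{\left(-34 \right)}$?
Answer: $242110$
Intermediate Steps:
$I = 1562$ ($I = \left(-71\right) \left(-22\right) = 1562$)
$v{\left(l \right)} = 155 l$
$v{\left(I \right)} - O{\left(-34 \right)} = 155 \cdot 1562 - \left(34 - 34\right) = 242110 - 0 = 242110 + 0 = 242110$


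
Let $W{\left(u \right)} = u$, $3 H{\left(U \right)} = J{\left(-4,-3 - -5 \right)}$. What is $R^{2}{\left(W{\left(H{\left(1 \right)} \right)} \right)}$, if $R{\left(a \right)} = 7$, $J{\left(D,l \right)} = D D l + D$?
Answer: $49$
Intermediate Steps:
$J{\left(D,l \right)} = D + l D^{2}$ ($J{\left(D,l \right)} = D^{2} l + D = l D^{2} + D = D + l D^{2}$)
$H{\left(U \right)} = \frac{28}{3}$ ($H{\left(U \right)} = \frac{\left(-4\right) \left(1 - 4 \left(-3 - -5\right)\right)}{3} = \frac{\left(-4\right) \left(1 - 4 \left(-3 + 5\right)\right)}{3} = \frac{\left(-4\right) \left(1 - 8\right)}{3} = \frac{\left(-4\right) \left(-7\right)}{3} = \frac{1}{3} \cdot 28 = \frac{28}{3}$)
$R^{2}{\left(W{\left(H{\left(1 \right)} \right)} \right)} = 7^{2} = 49$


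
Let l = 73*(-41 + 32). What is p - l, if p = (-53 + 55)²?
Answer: 661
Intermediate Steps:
p = 4 (p = 2² = 4)
l = -657 (l = 73*(-9) = -657)
p - l = 4 - 1*(-657) = 4 + 657 = 661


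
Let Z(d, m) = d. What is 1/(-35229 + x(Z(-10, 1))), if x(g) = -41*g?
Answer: -1/34819 ≈ -2.8720e-5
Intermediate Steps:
1/(-35229 + x(Z(-10, 1))) = 1/(-35229 - 41*(-10)) = 1/(-35229 + 410) = 1/(-34819) = -1/34819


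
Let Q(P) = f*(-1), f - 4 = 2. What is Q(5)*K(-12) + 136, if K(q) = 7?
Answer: 94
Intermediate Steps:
f = 6 (f = 4 + 2 = 6)
Q(P) = -6 (Q(P) = 6*(-1) = -6)
Q(5)*K(-12) + 136 = -6*7 + 136 = -42 + 136 = 94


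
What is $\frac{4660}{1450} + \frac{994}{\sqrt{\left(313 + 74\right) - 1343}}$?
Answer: $\frac{466}{145} - \frac{497 i \sqrt{239}}{239} \approx 3.2138 - 32.148 i$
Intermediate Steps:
$\frac{4660}{1450} + \frac{994}{\sqrt{\left(313 + 74\right) - 1343}} = 4660 \cdot \frac{1}{1450} + \frac{994}{\sqrt{387 - 1343}} = \frac{466}{145} + \frac{994}{\sqrt{-956}} = \frac{466}{145} + \frac{994}{2 i \sqrt{239}} = \frac{466}{145} + 994 \left(- \frac{i \sqrt{239}}{478}\right) = \frac{466}{145} - \frac{497 i \sqrt{239}}{239}$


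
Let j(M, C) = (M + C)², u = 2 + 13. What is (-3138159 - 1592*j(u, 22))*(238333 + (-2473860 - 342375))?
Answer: 13708269720514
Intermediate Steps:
u = 15
j(M, C) = (C + M)²
(-3138159 - 1592*j(u, 22))*(238333 + (-2473860 - 342375)) = (-3138159 - 1592*(22 + 15)²)*(238333 + (-2473860 - 342375)) = (-3138159 - 1592*37²)*(238333 - 2816235) = (-3138159 - 1592*1369)*(-2577902) = (-3138159 - 2179448)*(-2577902) = -5317607*(-2577902) = 13708269720514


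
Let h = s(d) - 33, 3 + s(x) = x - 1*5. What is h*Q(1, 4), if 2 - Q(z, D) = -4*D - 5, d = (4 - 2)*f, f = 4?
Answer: -759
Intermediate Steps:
d = 8 (d = (4 - 2)*4 = 2*4 = 8)
Q(z, D) = 7 + 4*D (Q(z, D) = 2 - (-4*D - 5) = 2 - (-5 - 4*D) = 2 + (5 + 4*D) = 7 + 4*D)
s(x) = -8 + x (s(x) = -3 + (x - 1*5) = -3 + (x - 5) = -3 + (-5 + x) = -8 + x)
h = -33 (h = (-8 + 8) - 33 = 0 - 33 = -33)
h*Q(1, 4) = -33*(7 + 4*4) = -33*(7 + 16) = -33*23 = -759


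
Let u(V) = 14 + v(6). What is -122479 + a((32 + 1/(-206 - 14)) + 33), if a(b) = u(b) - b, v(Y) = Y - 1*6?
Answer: -26956599/220 ≈ -1.2253e+5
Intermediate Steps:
v(Y) = -6 + Y (v(Y) = Y - 6 = -6 + Y)
u(V) = 14 (u(V) = 14 + (-6 + 6) = 14 + 0 = 14)
a(b) = 14 - b
-122479 + a((32 + 1/(-206 - 14)) + 33) = -122479 + (14 - ((32 + 1/(-206 - 14)) + 33)) = -122479 + (14 - ((32 + 1/(-220)) + 33)) = -122479 + (14 - ((32 - 1/220) + 33)) = -122479 + (14 - (7039/220 + 33)) = -122479 + (14 - 1*14299/220) = -122479 + (14 - 14299/220) = -122479 - 11219/220 = -26956599/220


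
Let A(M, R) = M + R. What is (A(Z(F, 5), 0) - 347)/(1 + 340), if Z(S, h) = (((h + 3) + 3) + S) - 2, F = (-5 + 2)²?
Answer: -329/341 ≈ -0.96481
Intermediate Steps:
F = 9 (F = (-3)² = 9)
Z(S, h) = 4 + S + h (Z(S, h) = (((3 + h) + 3) + S) - 2 = ((6 + h) + S) - 2 = (6 + S + h) - 2 = 4 + S + h)
(A(Z(F, 5), 0) - 347)/(1 + 340) = (((4 + 9 + 5) + 0) - 347)/(1 + 340) = ((18 + 0) - 347)/341 = (18 - 347)*(1/341) = -329*1/341 = -329/341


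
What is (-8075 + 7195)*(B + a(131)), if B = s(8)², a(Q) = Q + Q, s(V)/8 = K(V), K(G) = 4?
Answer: -1131680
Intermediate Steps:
s(V) = 32 (s(V) = 8*4 = 32)
a(Q) = 2*Q
B = 1024 (B = 32² = 1024)
(-8075 + 7195)*(B + a(131)) = (-8075 + 7195)*(1024 + 2*131) = -880*(1024 + 262) = -880*1286 = -1131680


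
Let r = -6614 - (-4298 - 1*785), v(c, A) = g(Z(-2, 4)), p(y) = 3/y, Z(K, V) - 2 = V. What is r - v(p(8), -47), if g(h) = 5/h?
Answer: -9191/6 ≈ -1531.8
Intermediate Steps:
Z(K, V) = 2 + V
v(c, A) = 5/6 (v(c, A) = 5/(2 + 4) = 5/6)
r = -1531 (r = -6614 - (-4298 - 785) = -6614 - 1*(-5083) = -6614 + 5083 = -1531)
r - v(p(8), -47) = -1531 - 1*5/6 = -1531 - 5/6 = -9191/6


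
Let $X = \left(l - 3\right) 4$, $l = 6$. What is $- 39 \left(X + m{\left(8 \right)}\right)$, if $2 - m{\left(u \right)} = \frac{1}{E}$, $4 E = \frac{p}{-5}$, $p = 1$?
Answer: $-1326$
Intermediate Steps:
$X = 12$ ($X = \left(6 - 3\right) 4 = 3 \cdot 4 = 12$)
$E = - \frac{1}{20}$ ($E = \frac{1 \frac{1}{-5}}{4} = \frac{1 \left(- \frac{1}{5}\right)}{4} = \frac{1}{4} \left(- \frac{1}{5}\right) = - \frac{1}{20} \approx -0.05$)
$m{\left(u \right)} = 22$ ($m{\left(u \right)} = 2 - \frac{1}{- \frac{1}{20}} = 2 - -20 = 2 + 20 = 22$)
$- 39 \left(X + m{\left(8 \right)}\right) = - 39 \left(12 + 22\right) = \left(-39\right) 34 = -1326$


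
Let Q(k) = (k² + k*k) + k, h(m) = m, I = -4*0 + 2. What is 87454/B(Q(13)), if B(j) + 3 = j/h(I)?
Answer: 174908/345 ≈ 506.98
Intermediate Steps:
I = 2 (I = 0 + 2 = 2)
Q(k) = k + 2*k² (Q(k) = (k² + k²) + k = 2*k² + k = k + 2*k²)
B(j) = -3 + j/2
87454/B(Q(13)) = 87454/(-3 + (13*(1 + 2*13))/2) = 87454/(-3 + (13*(1 + 26))/2) = 87454/(-3 + (13*27)/2) = 87454/(-3 + (½)*351) = 87454/(-3 + 351/2) = 87454/(345/2) = 87454*(2/345) = 174908/345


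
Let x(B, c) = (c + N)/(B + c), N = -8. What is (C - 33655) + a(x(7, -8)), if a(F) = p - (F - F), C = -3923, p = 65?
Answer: -37513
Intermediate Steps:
x(B, c) = (-8 + c)/(B + c) (x(B, c) = (c - 8)/(B + c) = (-8 + c)/(B + c))
a(F) = 65 (a(F) = 65 - (F - F) = 65 - 1*0 = 65 + 0 = 65)
(C - 33655) + a(x(7, -8)) = (-3923 - 33655) + 65 = -37578 + 65 = -37513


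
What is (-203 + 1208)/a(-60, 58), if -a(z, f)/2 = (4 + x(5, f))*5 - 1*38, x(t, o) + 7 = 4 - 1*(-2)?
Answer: 1005/46 ≈ 21.848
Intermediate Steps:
x(t, o) = -1 (x(t, o) = -7 + (4 - 1*(-2)) = -7 + (4 + 2) = -7 + 6 = -1)
a(z, f) = 46 (a(z, f) = -2*((4 - 1)*5 - 1*38) = -2*(3*5 - 38) = -2*(15 - 38) = -2*(-23) = 46)
(-203 + 1208)/a(-60, 58) = (-203 + 1208)/46 = 1005*(1/46) = 1005/46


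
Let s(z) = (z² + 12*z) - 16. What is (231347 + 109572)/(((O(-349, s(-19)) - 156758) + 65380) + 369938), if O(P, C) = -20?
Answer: 340919/278540 ≈ 1.2239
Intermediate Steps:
s(z) = -16 + z² + 12*z
(231347 + 109572)/(((O(-349, s(-19)) - 156758) + 65380) + 369938) = (231347 + 109572)/(((-20 - 156758) + 65380) + 369938) = 340919/((-156778 + 65380) + 369938) = 340919/(-91398 + 369938) = 340919/278540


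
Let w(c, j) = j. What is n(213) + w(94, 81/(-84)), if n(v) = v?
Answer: 5937/28 ≈ 212.04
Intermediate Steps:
n(213) + w(94, 81/(-84)) = 213 + 81/(-84) = 213 + 81*(-1/84) = 213 - 27/28 = 5937/28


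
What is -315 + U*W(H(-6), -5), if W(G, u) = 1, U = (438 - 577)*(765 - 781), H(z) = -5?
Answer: 1909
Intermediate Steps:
U = 2224 (U = -139*(-16) = 2224)
-315 + U*W(H(-6), -5) = -315 + 2224*1 = -315 + 2224 = 1909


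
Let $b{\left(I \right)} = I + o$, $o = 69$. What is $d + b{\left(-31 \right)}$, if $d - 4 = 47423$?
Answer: $47465$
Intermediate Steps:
$d = 47427$ ($d = 4 + 47423 = 47427$)
$b{\left(I \right)} = 69 + I$ ($b{\left(I \right)} = I + 69 = 69 + I$)
$d + b{\left(-31 \right)} = 47427 + \left(69 - 31\right) = 47427 + 38 = 47465$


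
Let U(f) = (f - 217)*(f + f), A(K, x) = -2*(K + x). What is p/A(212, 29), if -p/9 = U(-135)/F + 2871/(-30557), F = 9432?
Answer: 359632251/1929430094 ≈ 0.18639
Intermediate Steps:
A(K, x) = -2*K - 2*x
U(f) = 2*f*(-217 + f) (U(f) = (-217 + f)*(2*f) = 2*f*(-217 + f))
p = -359632251/4002967 (p = -9*((2*(-135)*(-217 - 135))/9432 + 2871/(-30557)) = -9*((2*(-135)*(-352))*(1/9432) + 2871*(-1/30557)) = -9*(95040*(1/9432) - 2871/30557) = -9*(1320/131 - 2871/30557) = -9*39959139/4002967 = -359632251/4002967 ≈ -89.841)
p/A(212, 29) = -359632251/(4002967*(-2*212 - 2*29)) = -359632251/(4002967*(-424 - 58)) = -359632251/4002967/(-482) = -359632251/4002967*(-1/482) = 359632251/1929430094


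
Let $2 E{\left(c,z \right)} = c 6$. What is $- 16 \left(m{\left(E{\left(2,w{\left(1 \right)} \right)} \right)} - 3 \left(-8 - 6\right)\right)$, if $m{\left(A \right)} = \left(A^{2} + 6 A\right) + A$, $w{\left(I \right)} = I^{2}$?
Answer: $-1920$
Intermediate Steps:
$E{\left(c,z \right)} = 3 c$ ($E{\left(c,z \right)} = \frac{c 6}{2} = \frac{6 c}{2} = 3 c$)
$m{\left(A \right)} = A^{2} + 7 A$
$- 16 \left(m{\left(E{\left(2,w{\left(1 \right)} \right)} \right)} - 3 \left(-8 - 6\right)\right) = - 16 \left(3 \cdot 2 \left(7 + 3 \cdot 2\right) - 3 \left(-8 - 6\right)\right) = - 16 \left(6 \left(7 + 6\right) - 3 \left(-8 - 6\right)\right) = - 16 \left(6 \cdot 13 - -42\right) = - 16 \left(78 + 42\right) = \left(-16\right) 120 = -1920$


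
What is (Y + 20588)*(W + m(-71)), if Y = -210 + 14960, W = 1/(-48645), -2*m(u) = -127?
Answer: 109157544797/48645 ≈ 2.2440e+6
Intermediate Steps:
m(u) = 127/2 (m(u) = -½*(-127) = 127/2)
W = -1/48645 ≈ -2.0557e-5
Y = 14750
(Y + 20588)*(W + m(-71)) = (14750 + 20588)*(-1/48645 + 127/2) = 35338*(6177913/97290) = 109157544797/48645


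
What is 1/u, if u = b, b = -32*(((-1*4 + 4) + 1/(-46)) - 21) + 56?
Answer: 23/16760 ≈ 0.0013723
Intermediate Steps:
b = 16760/23 (b = -32*(((-4 + 4) - 1/46) - 21) + 56 = -32*((0 - 1/46) - 21) + 56 = -32*(-1/46 - 21) + 56 = -32*(-967/46) + 56 = 15472/23 + 56 = 16760/23 ≈ 728.70)
u = 16760/23 ≈ 728.70
1/u = 1/(16760/23) = 23/16760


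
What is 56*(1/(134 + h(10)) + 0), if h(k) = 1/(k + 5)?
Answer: 840/2011 ≈ 0.41770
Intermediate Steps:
h(k) = 1/(5 + k)
56*(1/(134 + h(10)) + 0) = 56*(1/(134 + 1/(5 + 10)) + 0) = 56*(1/(134 + 1/15) + 0) = 56*(1/(2011/15) + 0) = 56*(15/2011 + 0) = 56*(15/2011) = 840/2011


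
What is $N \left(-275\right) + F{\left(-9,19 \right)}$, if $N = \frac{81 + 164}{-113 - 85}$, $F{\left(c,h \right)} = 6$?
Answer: $\frac{6233}{18} \approx 346.28$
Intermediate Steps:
$N = - \frac{245}{198}$ ($N = \frac{245}{-198} = 245 \left(- \frac{1}{198}\right) = - \frac{245}{198} \approx -1.2374$)
$N \left(-275\right) + F{\left(-9,19 \right)} = \left(- \frac{245}{198}\right) \left(-275\right) + 6 = \frac{6125}{18} + 6 = \frac{6233}{18}$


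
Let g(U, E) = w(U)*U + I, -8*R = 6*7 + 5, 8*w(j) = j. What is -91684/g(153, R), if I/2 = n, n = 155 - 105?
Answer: -733472/24209 ≈ -30.297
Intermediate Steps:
w(j) = j/8
n = 50
I = 100 (I = 2*50 = 100)
R = -47/8 (R = -(6*7 + 5)/8 = -(42 + 5)/8 = -⅛*47 = -47/8 ≈ -5.8750)
g(U, E) = 100 + U²/8 (g(U, E) = (U/8)*U + 100 = U²/8 + 100 = 100 + U²/8)
-91684/g(153, R) = -91684/(100 + (⅛)*153²) = -91684/(100 + (⅛)*23409) = -91684/(100 + 23409/8) = -91684/24209/8 = -91684*8/24209 = -733472/24209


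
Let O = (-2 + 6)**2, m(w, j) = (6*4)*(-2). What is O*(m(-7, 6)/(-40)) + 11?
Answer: 151/5 ≈ 30.200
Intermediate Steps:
m(w, j) = -48 (m(w, j) = 24*(-2) = -48)
O = 16 (O = 4**2 = 16)
O*(m(-7, 6)/(-40)) + 11 = 16*(-48/(-40)) + 11 = 16*(-48*(-1/40)) + 11 = 16*(6/5) + 11 = 96/5 + 11 = 151/5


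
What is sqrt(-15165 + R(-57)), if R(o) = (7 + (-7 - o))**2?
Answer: 6*I*sqrt(331) ≈ 109.16*I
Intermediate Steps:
R(o) = o**2 (R(o) = (-o)**2 = o**2)
sqrt(-15165 + R(-57)) = sqrt(-15165 + (-57)**2) = sqrt(-15165 + 3249) = sqrt(-11916) = 6*I*sqrt(331)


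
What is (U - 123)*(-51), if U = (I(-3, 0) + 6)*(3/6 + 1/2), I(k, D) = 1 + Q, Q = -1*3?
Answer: 6069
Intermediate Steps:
Q = -3
I(k, D) = -2 (I(k, D) = 1 - 3 = -2)
U = 4 (U = (-2 + 6)*(3/6 + 1/2) = 4*(3*(⅙) + 1*(½)) = 4*(½ + ½) = 4*1 = 4)
(U - 123)*(-51) = (4 - 123)*(-51) = -119*(-51) = 6069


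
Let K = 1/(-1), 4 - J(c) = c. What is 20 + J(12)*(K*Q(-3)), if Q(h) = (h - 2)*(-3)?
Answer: 140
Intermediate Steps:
J(c) = 4 - c
K = -1
Q(h) = 6 - 3*h (Q(h) = (-2 + h)*(-3) = 6 - 3*h)
20 + J(12)*(K*Q(-3)) = 20 + (4 - 1*12)*(-(6 - 3*(-3))) = 20 + (4 - 12)*(-(6 + 9)) = 20 - (-8)*15 = 20 - 8*(-15) = 20 + 120 = 140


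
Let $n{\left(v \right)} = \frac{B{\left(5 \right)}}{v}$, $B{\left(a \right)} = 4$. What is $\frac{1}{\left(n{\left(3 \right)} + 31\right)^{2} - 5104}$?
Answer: $- \frac{9}{36527} \approx -0.00024639$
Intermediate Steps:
$n{\left(v \right)} = \frac{4}{v}$
$\frac{1}{\left(n{\left(3 \right)} + 31\right)^{2} - 5104} = \frac{1}{\left(\frac{4}{3} + 31\right)^{2} - 5104} = \frac{1}{\left(\frac{97}{3}\right)^{2} - 5104} = \frac{1}{\frac{9409}{9} - 5104} = \frac{1}{- \frac{36527}{9}} = - \frac{9}{36527}$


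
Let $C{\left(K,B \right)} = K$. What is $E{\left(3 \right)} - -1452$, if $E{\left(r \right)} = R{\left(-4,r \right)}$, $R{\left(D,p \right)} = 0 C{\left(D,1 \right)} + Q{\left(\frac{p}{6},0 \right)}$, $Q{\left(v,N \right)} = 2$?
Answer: $1454$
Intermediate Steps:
$R{\left(D,p \right)} = 2$ ($R{\left(D,p \right)} = 0 D + 2 = 0 + 2 = 2$)
$E{\left(r \right)} = 2$
$E{\left(3 \right)} - -1452 = 2 - -1452 = 2 + 1452 = 1454$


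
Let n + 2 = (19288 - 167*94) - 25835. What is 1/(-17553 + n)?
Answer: -1/39800 ≈ -2.5126e-5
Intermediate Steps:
n = -22247 (n = -2 + ((19288 - 167*94) - 25835) = -2 + ((19288 - 15698) - 25835) = -2 + (3590 - 25835) = -2 - 22245 = -22247)
1/(-17553 + n) = 1/(-17553 - 22247) = 1/(-39800) = -1/39800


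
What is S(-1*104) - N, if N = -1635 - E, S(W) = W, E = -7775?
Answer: -6244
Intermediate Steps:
N = 6140 (N = -1635 - 1*(-7775) = -1635 + 7775 = 6140)
S(-1*104) - N = -1*104 - 1*6140 = -104 - 6140 = -6244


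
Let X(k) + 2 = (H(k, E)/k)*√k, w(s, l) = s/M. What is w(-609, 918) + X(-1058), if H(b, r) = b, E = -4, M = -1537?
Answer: -85/53 + 23*I*√2 ≈ -1.6038 + 32.527*I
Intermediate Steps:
w(s, l) = -s/1537 (w(s, l) = s/(-1537) = s*(-1/1537) = -s/1537)
X(k) = -2 + √k (X(k) = -2 + (k/k)*√k = -2 + 1*√k = -2 + √k)
w(-609, 918) + X(-1058) = -1/1537*(-609) + (-2 + √(-1058)) = 21/53 + (-2 + 23*I*√2) = -85/53 + 23*I*√2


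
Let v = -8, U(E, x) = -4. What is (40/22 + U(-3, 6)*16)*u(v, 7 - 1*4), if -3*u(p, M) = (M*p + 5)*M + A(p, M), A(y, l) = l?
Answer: -12312/11 ≈ -1119.3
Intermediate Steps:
u(p, M) = -M/3 - M*(5 + M*p)/3 (u(p, M) = -((M*p + 5)*M + M)/3 = -((5 + M*p)*M + M)/3 = -(M*(5 + M*p) + M)/3 = -(M + M*(5 + M*p))/3 = -M/3 - M*(5 + M*p)/3)
(40/22 + U(-3, 6)*16)*u(v, 7 - 1*4) = (40/22 - 4*16)*((7 - 1*4)*(-6 - 1*(7 - 1*4)*(-8))/3) = (40*(1/22) - 64)*((7 - 4)*(-6 - 1*(7 - 4)*(-8))/3) = (20/11 - 64)*((⅓)*3*(-6 - 1*3*(-8))) = -228*3*(-6 + 24)/11 = -228*3*18/11 = -684/11*18 = -12312/11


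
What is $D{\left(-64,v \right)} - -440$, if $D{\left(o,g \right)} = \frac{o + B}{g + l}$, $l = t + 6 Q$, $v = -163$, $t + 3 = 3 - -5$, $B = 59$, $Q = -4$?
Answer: $\frac{80085}{182} \approx 440.03$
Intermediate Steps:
$t = 5$ ($t = -3 + \left(3 - -5\right) = -3 + \left(3 + 5\right) = -3 + 8 = 5$)
$l = -19$ ($l = 5 + 6 \left(-4\right) = 5 - 24 = -19$)
$D{\left(o,g \right)} = \frac{59 + o}{-19 + g}$ ($D{\left(o,g \right)} = \frac{o + 59}{g - 19} = \frac{59 + o}{-19 + g}$)
$D{\left(-64,v \right)} - -440 = \frac{59 - 64}{-19 - 163} - -440 = \frac{1}{-182} \left(-5\right) + 440 = \left(- \frac{1}{182}\right) \left(-5\right) + 440 = \frac{5}{182} + 440 = \frac{80085}{182}$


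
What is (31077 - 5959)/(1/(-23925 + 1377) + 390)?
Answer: 566360664/8793719 ≈ 64.405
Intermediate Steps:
(31077 - 5959)/(1/(-23925 + 1377) + 390) = 25118/(1/(-22548) + 390) = 25118/(-1/22548 + 390) = 25118/(8793719/22548) = 25118*(22548/8793719) = 566360664/8793719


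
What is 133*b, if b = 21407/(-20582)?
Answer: -2847131/20582 ≈ -138.33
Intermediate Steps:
b = -21407/20582 (b = 21407*(-1/20582) = -21407/20582 ≈ -1.0401)
133*b = 133*(-21407/20582) = -2847131/20582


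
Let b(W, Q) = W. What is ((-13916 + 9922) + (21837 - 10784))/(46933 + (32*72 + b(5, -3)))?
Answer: 2353/16414 ≈ 0.14335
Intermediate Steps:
((-13916 + 9922) + (21837 - 10784))/(46933 + (32*72 + b(5, -3))) = ((-13916 + 9922) + (21837 - 10784))/(46933 + (32*72 + 5)) = (-3994 + 11053)/(46933 + (2304 + 5)) = 7059/(46933 + 2309) = 7059/49242 = 7059*(1/49242) = 2353/16414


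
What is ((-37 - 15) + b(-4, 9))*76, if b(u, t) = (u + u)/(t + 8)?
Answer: -67792/17 ≈ -3987.8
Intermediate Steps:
b(u, t) = 2*u/(8 + t) (b(u, t) = (2*u)/(8 + t) = 2*u/(8 + t))
((-37 - 15) + b(-4, 9))*76 = ((-37 - 15) + 2*(-4)/(8 + 9))*76 = (-52 + 2*(-4)/17)*76 = (-52 + 2*(-4)*(1/17))*76 = (-52 - 8/17)*76 = -892/17*76 = -67792/17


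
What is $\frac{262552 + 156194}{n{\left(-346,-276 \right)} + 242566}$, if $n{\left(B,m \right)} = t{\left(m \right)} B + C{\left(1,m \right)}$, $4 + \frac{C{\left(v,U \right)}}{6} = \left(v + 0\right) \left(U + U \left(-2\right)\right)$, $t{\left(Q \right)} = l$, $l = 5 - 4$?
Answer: $\frac{69791}{40642} \approx 1.7172$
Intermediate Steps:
$l = 1$
$t{\left(Q \right)} = 1$
$C{\left(v,U \right)} = -24 - 6 U v$ ($C{\left(v,U \right)} = -24 + 6 \left(v + 0\right) \left(U + U \left(-2\right)\right) = -24 + 6 v \left(U - 2 U\right) = -24 + 6 v \left(- U\right) = -24 + 6 \left(- U v\right) = -24 - 6 U v$)
$n{\left(B,m \right)} = -24 + B - 6 m$ ($n{\left(B,m \right)} = 1 B - \left(24 + 6 m 1\right) = B - \left(24 + 6 m\right) = -24 + B - 6 m$)
$\frac{262552 + 156194}{n{\left(-346,-276 \right)} + 242566} = \frac{262552 + 156194}{\left(-24 - 346 - -1656\right) + 242566} = \frac{418746}{\left(-24 - 346 + 1656\right) + 242566} = \frac{418746}{1286 + 242566} = \frac{418746}{243852} = 418746 \cdot \frac{1}{243852} = \frac{69791}{40642}$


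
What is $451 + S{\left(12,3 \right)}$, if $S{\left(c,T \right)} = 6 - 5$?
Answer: $452$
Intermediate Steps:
$S{\left(c,T \right)} = 1$
$451 + S{\left(12,3 \right)} = 451 + 1 = 452$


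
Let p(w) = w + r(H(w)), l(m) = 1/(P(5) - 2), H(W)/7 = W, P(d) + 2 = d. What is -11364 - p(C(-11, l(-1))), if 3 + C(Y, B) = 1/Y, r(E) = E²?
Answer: -1431314/121 ≈ -11829.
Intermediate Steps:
P(d) = -2 + d
H(W) = 7*W
l(m) = 1 (l(m) = 1/((-2 + 5) - 2) = 1/(3 - 2) = 1/1 = 1)
C(Y, B) = -3 + 1/Y
p(w) = w + 49*w² (p(w) = w + (7*w)² = w + 49*w²)
-11364 - p(C(-11, l(-1))) = -11364 - (-3 + 1/(-11))*(1 + 49*(-3 + 1/(-11))) = -11364 - (-3 - 1/11)*(1 + 49*(-3 - 1/11)) = -11364 - (-34)*(1 + 49*(-34/11))/11 = -11364 - (-34)*(1 - 1666/11)/11 = -11364 - (-34)*(-1655)/(11*11) = -11364 - 1*56270/121 = -11364 - 56270/121 = -1431314/121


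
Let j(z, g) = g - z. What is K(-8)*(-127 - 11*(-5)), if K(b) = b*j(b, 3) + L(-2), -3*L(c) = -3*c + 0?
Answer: 6480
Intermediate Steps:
L(c) = c (L(c) = -(-3*c + 0)/3 = -(-1)*c = c)
K(b) = -2 + b*(3 - b) (K(b) = b*(3 - b) - 2 = -2 + b*(3 - b))
K(-8)*(-127 - 11*(-5)) = (-2 - 1*(-8)*(-3 - 8))*(-127 - 11*(-5)) = (-2 - 1*(-8)*(-11))*(-127 + 55) = (-2 - 88)*(-72) = -90*(-72) = 6480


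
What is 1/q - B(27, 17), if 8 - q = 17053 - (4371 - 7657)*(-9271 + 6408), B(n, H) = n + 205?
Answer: -2178659335/9390773 ≈ -232.00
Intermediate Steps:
B(n, H) = 205 + n
q = 9390773 (q = 8 - (17053 - (4371 - 7657)*(-9271 + 6408)) = 8 - (17053 - (-3286)*(-2863)) = 8 - (17053 - 1*9407818) = 8 - (17053 - 9407818) = 8 - 1*(-9390765) = 8 + 9390765 = 9390773)
1/q - B(27, 17) = 1/9390773 - (205 + 27) = 1/9390773 - 1*232 = 1/9390773 - 232 = -2178659335/9390773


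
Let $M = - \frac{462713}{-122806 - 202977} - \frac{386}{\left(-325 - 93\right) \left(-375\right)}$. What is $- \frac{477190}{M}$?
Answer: $- \frac{6092104024111875}{18101127628} \approx -3.3656 \cdot 10^{5}$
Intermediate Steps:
$M = \frac{36202255256}{25533242625}$ ($M = - \frac{462713}{-122806 - 202977} - \frac{386}{\left(-418\right) \left(-375\right)} = - \frac{462713}{-325783} - \frac{386}{156750} = \left(-462713\right) \left(- \frac{1}{325783}\right) - \frac{193}{78375} = \frac{462713}{325783} - \frac{193}{78375} = \frac{36202255256}{25533242625} \approx 1.4178$)
$- \frac{477190}{M} = - \frac{477190}{\frac{36202255256}{25533242625}} = \left(-477190\right) \frac{25533242625}{36202255256} = - \frac{6092104024111875}{18101127628}$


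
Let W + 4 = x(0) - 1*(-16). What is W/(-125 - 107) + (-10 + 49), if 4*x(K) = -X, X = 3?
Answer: 36147/928 ≈ 38.952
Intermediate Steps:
x(K) = -¾ (x(K) = (-1*3)/4 = (¼)*(-3) = -¾)
W = 45/4 (W = -4 + (-¾ - 1*(-16)) = -4 + (-¾ + 16) = -4 + 61/4 = 45/4 ≈ 11.250)
W/(-125 - 107) + (-10 + 49) = 45/(4*(-125 - 107)) + (-10 + 49) = (45/4)/(-232) + 39 = (45/4)*(-1/232) + 39 = -45/928 + 39 = 36147/928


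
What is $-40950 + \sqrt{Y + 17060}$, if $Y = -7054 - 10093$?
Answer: $-40950 + i \sqrt{87} \approx -40950.0 + 9.3274 i$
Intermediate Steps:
$Y = -17147$
$-40950 + \sqrt{Y + 17060} = -40950 + \sqrt{-17147 + 17060} = -40950 + \sqrt{-87} = -40950 + i \sqrt{87}$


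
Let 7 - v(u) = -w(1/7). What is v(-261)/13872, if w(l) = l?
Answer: 25/48552 ≈ 0.00051491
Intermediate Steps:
v(u) = 50/7 (v(u) = 7 - (-1)/7 = 7 - 1*(-1/7) = 7 + 1/7 = 50/7)
v(-261)/13872 = (50/7)/13872 = (50/7)*(1/13872) = 25/48552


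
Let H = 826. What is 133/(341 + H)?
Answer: 133/1167 ≈ 0.11397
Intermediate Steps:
133/(341 + H) = 133/(341 + 826) = 133/1167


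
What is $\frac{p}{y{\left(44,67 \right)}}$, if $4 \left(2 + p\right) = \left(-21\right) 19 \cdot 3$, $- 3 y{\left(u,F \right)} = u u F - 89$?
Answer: $\frac{3615}{518492} \approx 0.0069721$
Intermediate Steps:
$y{\left(u,F \right)} = \frac{89}{3} - \frac{F u^{2}}{3}$ ($y{\left(u,F \right)} = - \frac{u u F - 89}{3} = - \frac{u^{2} F - 89}{3} = - \frac{F u^{2} - 89}{3} = - \frac{-89 + F u^{2}}{3} = \frac{89}{3} - \frac{F u^{2}}{3}$)
$p = - \frac{1205}{4}$ ($p = -2 + \frac{\left(-21\right) 19 \cdot 3}{4} = -2 + \frac{\left(-399\right) 3}{4} = -2 + \frac{1}{4} \left(-1197\right) = -2 - \frac{1197}{4} = - \frac{1205}{4} \approx -301.25$)
$\frac{p}{y{\left(44,67 \right)}} = - \frac{1205}{4 \left(\frac{89}{3} - \frac{67 \cdot 44^{2}}{3}\right)} = - \frac{1205}{4 \left(\frac{89}{3} - \frac{67}{3} \cdot 1936\right)} = - \frac{1205}{4 \left(\frac{89}{3} - \frac{129712}{3}\right)} = - \frac{1205}{4 \left(- \frac{129623}{3}\right)} = \left(- \frac{1205}{4}\right) \left(- \frac{3}{129623}\right) = \frac{3615}{518492}$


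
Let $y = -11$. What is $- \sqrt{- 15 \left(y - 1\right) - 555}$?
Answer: $- 5 i \sqrt{15} \approx - 19.365 i$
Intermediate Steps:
$- \sqrt{- 15 \left(y - 1\right) - 555} = - \sqrt{- 15 \left(-11 - 1\right) - 555} = - \sqrt{\left(-15\right) \left(-12\right) - 555} = - \sqrt{180 - 555} = - \sqrt{-375} = - 5 i \sqrt{15}$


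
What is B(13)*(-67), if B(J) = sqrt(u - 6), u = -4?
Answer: -67*I*sqrt(10) ≈ -211.87*I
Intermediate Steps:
B(J) = I*sqrt(10) (B(J) = sqrt(-4 - 6) = sqrt(-10) = I*sqrt(10))
B(13)*(-67) = (I*sqrt(10))*(-67) = -67*I*sqrt(10)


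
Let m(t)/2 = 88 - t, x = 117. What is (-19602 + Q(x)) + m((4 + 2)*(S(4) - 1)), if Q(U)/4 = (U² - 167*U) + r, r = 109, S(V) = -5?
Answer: -42318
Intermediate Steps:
Q(U) = 436 - 668*U + 4*U² (Q(U) = 4*((U² - 167*U) + 109) = 4*(109 + U² - 167*U) = 436 - 668*U + 4*U²)
m(t) = 176 - 2*t (m(t) = 2*(88 - t) = 176 - 2*t)
(-19602 + Q(x)) + m((4 + 2)*(S(4) - 1)) = (-19602 + (436 - 668*117 + 4*117²)) + (176 - 2*(4 + 2)*(-5 - 1)) = (-19602 + (436 - 78156 + 4*13689)) + (176 - 12*(-6)) = (-19602 + (436 - 78156 + 54756)) + (176 - 2*(-36)) = (-19602 - 22964) + (176 + 72) = -42566 + 248 = -42318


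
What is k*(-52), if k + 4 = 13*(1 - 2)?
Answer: 884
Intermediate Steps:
k = -17 (k = -4 + 13*(1 - 2) = -4 + 13*(-1) = -4 - 13 = -17)
k*(-52) = -17*(-52) = 884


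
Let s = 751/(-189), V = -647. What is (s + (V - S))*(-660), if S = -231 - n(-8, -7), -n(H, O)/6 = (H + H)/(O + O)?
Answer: 17747620/63 ≈ 2.8171e+5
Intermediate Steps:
n(H, O) = -6*H/O (n(H, O) = -6*(H + H)/(O + O) = -6*2*H/(2*O) = -6*2*H*1/(2*O) = -6*H/O)
S = -1569/7 (S = -231 - (-6)*(-8)/(-7) = -231 - (-6)*(-8)*(-1)/7 = -231 - 1*(-48/7) = -231 + 48/7 = -1569/7 ≈ -224.14)
s = -751/189 (s = 751*(-1/189) = -751/189 ≈ -3.9735)
(s + (V - S))*(-660) = (-751/189 + (-647 - 1*(-1569/7)))*(-660) = (-751/189 + (-647 + 1569/7))*(-660) = (-751/189 - 2960/7)*(-660) = -80671/189*(-660) = 17747620/63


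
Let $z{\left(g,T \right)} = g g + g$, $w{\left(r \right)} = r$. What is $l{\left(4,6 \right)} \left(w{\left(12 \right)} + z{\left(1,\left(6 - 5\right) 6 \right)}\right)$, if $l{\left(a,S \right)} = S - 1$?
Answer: $70$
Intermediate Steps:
$l{\left(a,S \right)} = -1 + S$ ($l{\left(a,S \right)} = S - 1 = -1 + S$)
$z{\left(g,T \right)} = g + g^{2}$ ($z{\left(g,T \right)} = g^{2} + g = g + g^{2}$)
$l{\left(4,6 \right)} \left(w{\left(12 \right)} + z{\left(1,\left(6 - 5\right) 6 \right)}\right) = \left(-1 + 6\right) \left(12 + 1 \left(1 + 1\right)\right) = 5 \left(12 + 1 \cdot 2\right) = 5 \left(12 + 2\right) = 5 \cdot 14 = 70$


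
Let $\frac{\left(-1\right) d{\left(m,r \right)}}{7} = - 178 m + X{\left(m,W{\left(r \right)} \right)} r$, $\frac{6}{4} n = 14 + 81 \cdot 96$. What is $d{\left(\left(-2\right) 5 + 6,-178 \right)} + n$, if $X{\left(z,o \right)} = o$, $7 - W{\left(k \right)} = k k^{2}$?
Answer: $\frac{21081419770}{3} \approx 7.0271 \cdot 10^{9}$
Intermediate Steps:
$n = \frac{15580}{3}$ ($n = \frac{2 \left(14 + 81 \cdot 96\right)}{3} = \frac{2 \left(14 + 7776\right)}{3} = \frac{2}{3} \cdot 7790 = \frac{15580}{3} \approx 5193.3$)
$W{\left(k \right)} = 7 - k^{3}$ ($W{\left(k \right)} = 7 - k k^{2} = 7 - k^{3}$)
$d{\left(m,r \right)} = 1246 m - 7 r \left(7 - r^{3}\right)$ ($d{\left(m,r \right)} = - 7 \left(- 178 m + \left(7 - r^{3}\right) r\right) = - 7 \left(- 178 m + r \left(7 - r^{3}\right)\right) = 1246 m - 7 r \left(7 - r^{3}\right)$)
$d{\left(\left(-2\right) 5 + 6,-178 \right)} + n = \left(1246 \left(\left(-2\right) 5 + 6\right) + 7 \left(-178\right) \left(-7 + \left(-178\right)^{3}\right)\right) + \frac{15580}{3} = \left(1246 \left(-10 + 6\right) + 7 \left(-178\right) \left(-7 - 5639752\right)\right) + \frac{15580}{3} = \left(1246 \left(-4\right) + 7 \left(-178\right) \left(-5639759\right)\right) + \frac{15580}{3} = \left(-4984 + 7027139714\right) + \frac{15580}{3} = 7027134730 + \frac{15580}{3} = \frac{21081419770}{3}$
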